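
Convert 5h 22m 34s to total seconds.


Hours: 5 × 3600 = 18000
Minutes: 22 × 60 = 1320
Seconds: 34
Total = 18000 + 1320 + 34 = 19354

19354 seconds


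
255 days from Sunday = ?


Wednesday

Start: Sunday (index 6)
(6 + 255) mod 7
= 261 mod 7
= 2
Index 2 → Wednesday


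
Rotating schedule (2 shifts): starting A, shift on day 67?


Shift A

Shifts: A, B
Start: A (index 0)
Day 67: (0 + 67 - 1) mod 2
= 66 mod 2
= 0
Index 0 → shift A


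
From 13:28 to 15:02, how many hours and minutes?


1h 34m

End time in minutes: 15×60 + 2 = 902
Start time in minutes: 13×60 + 28 = 808
Difference = 902 - 808 = 94 minutes
= 1 hours 34 minutes


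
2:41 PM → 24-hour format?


14:41

Input: 2:41 PM
PM: 2 + 12 = 14


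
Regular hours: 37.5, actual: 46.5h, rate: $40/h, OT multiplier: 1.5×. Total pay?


$2040.00

Regular: 37.5h × $40 = $1500.00
Overtime: 46.5 - 37.5 = 9.0h
OT pay: 9.0h × $40 × 1.5 = $540.00
Total = $1500.00 + $540.00 = $2040.00


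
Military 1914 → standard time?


7:14 PM

Hour: 19
19 - 12 = 7 → PM


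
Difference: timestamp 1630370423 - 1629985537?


384886 seconds (106.9 hours / 4.45 days)

Difference = 1630370423 - 1629985537 = 384886 seconds
In hours: 384886 / 3600 ≈ 106.9
In days: 384886 / 86400 ≈ 4.45


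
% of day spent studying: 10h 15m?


Time: 615 minutes
Day: 1440 minutes
Percentage = (615/1440) × 100 ≈ 42.7%

42.7%


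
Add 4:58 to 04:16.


Start: 256 minutes from midnight
Add: 298 minutes
Total: 554 minutes
Hours: 554 ÷ 60 = 9 remainder 14

09:14


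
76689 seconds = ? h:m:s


Hours: 76689 ÷ 3600 = 21 remainder 1089
Minutes: 1089 ÷ 60 = 18 remainder 9
Seconds: 9

21h 18m 9s


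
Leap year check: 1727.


Rules: divisible by 4 AND (not by 100 OR by 400)
1727 ÷ 4 = 431 remainder 3 → not divisible by 4
Not divisible by 4 → not a leap year

No


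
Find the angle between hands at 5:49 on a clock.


119.5°

Hour hand = 5×30 + 49×0.5 = 174.5°
Minute hand = 49×6 = 294°
Difference = |174.5 - 294| = 119.5°


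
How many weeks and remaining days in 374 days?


Weeks: 374 ÷ 7 = 53 remainder 3

53 weeks 3 days


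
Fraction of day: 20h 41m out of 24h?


Total minutes: 20×60 + 41 = 1241
Day = 24×60 = 1440 minutes
Fraction = 1241/1440 ≈ 0.8618
As a percentage: 1241/1440 × 100 ≈ 86.18%

0.8618 (86.18%)


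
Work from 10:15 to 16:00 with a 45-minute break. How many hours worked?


Total time = (16×60+0) - (10×60+15)
= 960 - 615 = 345 min
Minus break: 345 - 45 = 300 min
= 5h 0m

5h 0m (300 minutes)


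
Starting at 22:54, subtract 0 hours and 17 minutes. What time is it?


22:37

Start: 1374 minutes from midnight
Subtract: 17 minutes
Remaining: 1374 - 17 = 1357
Hours: 22, Minutes: 37


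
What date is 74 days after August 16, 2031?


Start: August 16, 2031
Add 74 days
August 16 → September 1: 31 - 16 + 1 = 16 days (74 - 16 = 58 left)
September 1 → October 1: 30 - 1 + 1 = 30 days (58 - 30 = 28 left)
October 1 + 28 = October 29, 2031

October 29, 2031


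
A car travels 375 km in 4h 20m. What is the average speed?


Distance: 375 km
Time: 4h 20m = 260 min = 260/60 = 13/3 hours
Speed = 375 ÷ (13/3) = 375 × 3 / 13 = 1125/13 ≈ 86.5 km/h

86.5 km/h


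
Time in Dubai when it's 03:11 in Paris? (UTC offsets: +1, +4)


06:11

Time difference = UTC+4 - UTC+1 = +3 hours
New hour = (3 + 3) mod 24
= 6 mod 24 = 6
Minutes unchanged → 06:11


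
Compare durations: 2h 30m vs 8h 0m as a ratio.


5:16 (0.31)

Duration 1: 150 minutes
Duration 2: 480 minutes
Ratio = 150:480
GCD = 30
Simplified = 5:16
As a decimal: 5/16 ≈ 0.31


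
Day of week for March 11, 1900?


Sunday

Zeller's congruence:
q=11, m=3, k=0, j=19
h = (11 + ⌊13×4/5⌋ + 0 + ⌊0/4⌋ + ⌊19/4⌋ - 2×19) mod 7
= (11 + 10 + 0 + 0 + 4 - 38) mod 7
= -13 mod 7 = 1
h=1 → Sunday


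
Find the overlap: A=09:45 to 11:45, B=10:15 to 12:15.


Meeting A: 585-705 (in minutes from midnight)
Meeting B: 615-735
Overlap start = max(585, 615) = 615
Overlap end = min(705, 735) = 705
Overlap = max(0, 705 - 615) = 90 min

90 minutes


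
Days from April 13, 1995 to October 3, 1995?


173 days

From April 13, 1995 to October 3, 1995
Rest of April 1995: 30 - 13 = 17
Full months: May 31, June 30, July 31, August 31, September 30
Days into October 1995: 3
Total = 17 + 31 + 30 + 31 + 31 + 30 + 3 = 173 days


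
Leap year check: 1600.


Rules: divisible by 4 AND (not by 100 OR by 400)
1600 ÷ 4 = 400 exactly → divisible by 4
1600 ÷ 100 = 16 exactly → divisible by 100
1600 ÷ 400 = 4 exactly → divisible by 400
Divisible by 400 → leap year

Yes


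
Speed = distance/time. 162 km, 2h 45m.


Distance: 162 km
Time: 2h 45m = 165 min = 165/60 = 11/4 hours
Speed = 162 ÷ (11/4) = 162 × 4 / 11 = 648/11 ≈ 58.9 km/h

58.9 km/h


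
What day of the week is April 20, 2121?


Zeller's congruence:
q=20, m=4, k=21, j=21
h = (20 + ⌊13×5/5⌋ + 21 + ⌊21/4⌋ + ⌊21/4⌋ - 2×21) mod 7
= (20 + 13 + 21 + 5 + 5 - 42) mod 7
= 22 mod 7 = 1
h=1 → Sunday

Sunday


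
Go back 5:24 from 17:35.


Start: 1055 minutes from midnight
Subtract: 324 minutes
Remaining: 1055 - 324 = 731
Hours: 12, Minutes: 11

12:11


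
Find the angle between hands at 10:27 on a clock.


Hour hand = 10×30 + 27×0.5 = 313.5°
Minute hand = 27×6 = 162°
Difference = |313.5 - 162| = 151.5°

151.5°


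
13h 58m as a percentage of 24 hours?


Total minutes: 13×60 + 58 = 838
Day = 24×60 = 1440 minutes
Fraction = 838/1440 ≈ 0.5819
As a percentage: 838/1440 × 100 ≈ 58.19%

0.5819 (58.19%)


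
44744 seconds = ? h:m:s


12h 25m 44s

Hours: 44744 ÷ 3600 = 12 remainder 1544
Minutes: 1544 ÷ 60 = 25 remainder 44
Seconds: 44


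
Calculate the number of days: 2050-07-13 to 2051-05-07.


298 days

From July 13, 2050 to May 7, 2051
Rest of July 2050: 31 - 13 = 18
Full months: August 31, September 30, October 31, November 30, December 31, January 31, February 2051 28, March 31, April 30
Days into May 2051: 7
Total = 18 + 31 + 30 + 31 + 30 + 31 + 31 + 28 + 31 + 30 + 7 = 298 days


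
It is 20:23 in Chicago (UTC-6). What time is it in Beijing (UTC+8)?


10:23 (next day)

Time difference = UTC+8 - UTC-6 = +14 hours
New hour = (20 + 14) mod 24
= 34 mod 24 = 10
Minutes unchanged → 10:23; 34 ≥ 24 → next day


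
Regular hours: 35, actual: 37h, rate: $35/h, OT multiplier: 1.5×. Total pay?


$1330.00

Regular: 35h × $35 = $1225.00
Overtime: 37 - 35 = 2h
OT pay: 2h × $35 × 1.5 = $105.00
Total = $1225.00 + $105.00 = $1330.00


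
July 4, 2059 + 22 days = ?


July 26, 2059

Start: July 4, 2059
Add 22 days
July 4 + 22 = July 26, 2059


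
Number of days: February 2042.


28 days

Month: February (month 2)
February: 28 or 29 (leap year)
2042 leap year? No


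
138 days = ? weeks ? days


Weeks: 138 ÷ 7 = 19 remainder 5

19 weeks 5 days


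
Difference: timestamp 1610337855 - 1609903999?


433856 seconds (120.5 hours / 5.02 days)

Difference = 1610337855 - 1609903999 = 433856 seconds
In hours: 433856 / 3600 ≈ 120.5
In days: 433856 / 86400 ≈ 5.02


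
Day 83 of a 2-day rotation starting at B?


Shift B

Shifts: A, B
Start: B (index 1)
Day 83: (1 + 83 - 1) mod 2
= 83 mod 2
= 1
Index 1 → shift B


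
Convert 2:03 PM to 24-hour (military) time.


Input: 2:03 PM
PM: 2 + 12 = 14

14:03


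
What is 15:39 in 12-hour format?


3:39 PM

Hour: 15
15 - 12 = 3 → PM


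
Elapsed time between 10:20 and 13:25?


3h 5m

End time in minutes: 13×60 + 25 = 805
Start time in minutes: 10×60 + 20 = 620
Difference = 805 - 620 = 185 minutes
= 3 hours 5 minutes


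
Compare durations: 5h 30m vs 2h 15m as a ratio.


Duration 1: 330 minutes
Duration 2: 135 minutes
Ratio = 330:135
GCD = 15
Simplified = 22:9
As a decimal: 22/9 ≈ 2.44

22:9 (2.44)


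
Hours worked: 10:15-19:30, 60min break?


Total time = (19×60+30) - (10×60+15)
= 1170 - 615 = 555 min
Minus break: 555 - 60 = 495 min
= 8h 15m

8h 15m (495 minutes)


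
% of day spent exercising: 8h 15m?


Time: 495 minutes
Day: 1440 minutes
Percentage = (495/1440) × 100 ≈ 34.4%

34.4%


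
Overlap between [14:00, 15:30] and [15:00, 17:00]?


30 minutes

Meeting A: 840-930 (in minutes from midnight)
Meeting B: 900-1020
Overlap start = max(840, 900) = 900
Overlap end = min(930, 1020) = 930
Overlap = max(0, 930 - 900) = 30 min


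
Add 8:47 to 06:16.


Start: 376 minutes from midnight
Add: 527 minutes
Total: 903 minutes
Hours: 903 ÷ 60 = 15 remainder 3

15:03


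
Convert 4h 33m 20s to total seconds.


16400 seconds

Hours: 4 × 3600 = 14400
Minutes: 33 × 60 = 1980
Seconds: 20
Total = 14400 + 1980 + 20 = 16400


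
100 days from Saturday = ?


Monday

Start: Saturday (index 5)
(5 + 100) mod 7
= 105 mod 7
= 0
Index 0 → Monday


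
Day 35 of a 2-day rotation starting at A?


Shifts: A, B
Start: A (index 0)
Day 35: (0 + 35 - 1) mod 2
= 34 mod 2
= 0
Index 0 → shift A

Shift A


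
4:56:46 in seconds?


Hours: 4 × 3600 = 14400
Minutes: 56 × 60 = 3360
Seconds: 46
Total = 14400 + 3360 + 46 = 17806

17806 seconds


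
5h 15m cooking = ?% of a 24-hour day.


21.9%

Time: 315 minutes
Day: 1440 minutes
Percentage = (315/1440) × 100 ≈ 21.9%


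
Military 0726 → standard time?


Hour: 7
7 < 12 → AM

7:26 AM


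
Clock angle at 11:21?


Hour hand = 11×30 + 21×0.5 = 340.5°
Minute hand = 21×6 = 126°
Difference = |340.5 - 126| = 214.5°
Since > 180°: 360 - 214.5 = 145.5°

145.5°


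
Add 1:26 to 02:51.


Start: 171 minutes from midnight
Add: 86 minutes
Total: 257 minutes
Hours: 257 ÷ 60 = 4 remainder 17

04:17


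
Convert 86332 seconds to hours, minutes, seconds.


23h 58m 52s

Hours: 86332 ÷ 3600 = 23 remainder 3532
Minutes: 3532 ÷ 60 = 58 remainder 52
Seconds: 52


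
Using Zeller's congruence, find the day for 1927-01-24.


Monday

Zeller's congruence:
q=24, m=13, k=26, j=19
h = (24 + ⌊13×14/5⌋ + 26 + ⌊26/4⌋ + ⌊19/4⌋ - 2×19) mod 7
= (24 + 36 + 26 + 6 + 4 - 38) mod 7
= 58 mod 7 = 2
h=2 → Monday


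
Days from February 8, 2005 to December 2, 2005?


From February 8, 2005 to December 2, 2005
Rest of February 2005: 28 - 8 = 20
Full months: March 31, April 30, May 31, June 30, July 31, August 31, September 30, October 31, November 30
Days into December 2005: 2
Total = 20 + 31 + 30 + 31 + 30 + 31 + 31 + 30 + 31 + 30 + 2 = 297 days

297 days


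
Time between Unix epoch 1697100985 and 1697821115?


720130 seconds (200.0 hours / 8.33 days)

Difference = 1697821115 - 1697100985 = 720130 seconds
In hours: 720130 / 3600 ≈ 200.0
In days: 720130 / 86400 ≈ 8.33


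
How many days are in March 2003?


Month: March (month 3)
March has 31 days

31 days


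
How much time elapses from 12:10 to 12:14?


0h 4m

End time in minutes: 12×60 + 14 = 734
Start time in minutes: 12×60 + 10 = 730
Difference = 734 - 730 = 4 minutes
= 0 hours 4 minutes


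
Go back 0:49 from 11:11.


10:22

Start: 671 minutes from midnight
Subtract: 49 minutes
Remaining: 671 - 49 = 622
Hours: 10, Minutes: 22


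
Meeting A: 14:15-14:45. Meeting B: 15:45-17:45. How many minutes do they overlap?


0 minutes

Meeting A: 855-885 (in minutes from midnight)
Meeting B: 945-1065
Overlap start = max(855, 945) = 945
Overlap end = min(885, 1065) = 885
Overlap = max(0, 885 - 945) = 0 min


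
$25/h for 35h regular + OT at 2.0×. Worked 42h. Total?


$1225.00

Regular: 35h × $25 = $875.00
Overtime: 42 - 35 = 7h
OT pay: 7h × $25 × 2.0 = $350.00
Total = $875.00 + $350.00 = $1225.00


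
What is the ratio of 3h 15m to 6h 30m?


Duration 1: 195 minutes
Duration 2: 390 minutes
Ratio = 195:390
GCD = 195
Simplified = 1:2
As a decimal: 1/2 = 0.50

1:2 (0.50)


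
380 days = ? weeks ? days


Weeks: 380 ÷ 7 = 54 remainder 2

54 weeks 2 days


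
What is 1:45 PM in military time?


Input: 1:45 PM
PM: 1 + 12 = 13

13:45


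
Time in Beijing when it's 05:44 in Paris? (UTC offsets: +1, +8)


Time difference = UTC+8 - UTC+1 = +7 hours
New hour = (5 + 7) mod 24
= 12 mod 24 = 12
Minutes unchanged → 12:44

12:44


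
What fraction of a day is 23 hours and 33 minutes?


Total minutes: 23×60 + 33 = 1413
Day = 24×60 = 1440 minutes
Fraction = 1413/1440 ≈ 0.9813
As a percentage: 1413/1440 × 100 ≈ 98.13%

0.9813 (98.13%)


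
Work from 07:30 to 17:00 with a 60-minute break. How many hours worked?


Total time = (17×60+0) - (7×60+30)
= 1020 - 450 = 570 min
Minus break: 570 - 60 = 510 min
= 8h 30m

8h 30m (510 minutes)


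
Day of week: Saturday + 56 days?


Start: Saturday (index 5)
(5 + 56) mod 7
= 61 mod 7
= 5
Index 5 → Saturday

Saturday


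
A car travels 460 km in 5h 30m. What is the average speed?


83.6 km/h

Distance: 460 km
Time: 5h 30m = 330 min = 330/60 = 11/2 hours
Speed = 460 ÷ (11/2) = 460 × 2 / 11 = 920/11 ≈ 83.6 km/h


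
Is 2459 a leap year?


Rules: divisible by 4 AND (not by 100 OR by 400)
2459 ÷ 4 = 614 remainder 3 → not divisible by 4
Not divisible by 4 → not a leap year

No


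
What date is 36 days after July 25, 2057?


Start: July 25, 2057
Add 36 days
July 25 → August 1: 31 - 25 + 1 = 7 days (36 - 7 = 29 left)
August 1 + 29 = August 30, 2057

August 30, 2057


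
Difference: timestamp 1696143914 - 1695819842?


Difference = 1696143914 - 1695819842 = 324072 seconds
In hours: 324072 / 3600 ≈ 90.0
In days: 324072 / 86400 ≈ 3.75

324072 seconds (90.0 hours / 3.75 days)


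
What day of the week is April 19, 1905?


Zeller's congruence:
q=19, m=4, k=5, j=19
h = (19 + ⌊13×5/5⌋ + 5 + ⌊5/4⌋ + ⌊19/4⌋ - 2×19) mod 7
= (19 + 13 + 5 + 1 + 4 - 38) mod 7
= 4 mod 7 = 4
h=4 → Wednesday

Wednesday


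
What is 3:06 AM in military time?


Input: 3:06 AM
AM hour stays: 3

03:06


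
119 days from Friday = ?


Start: Friday (index 4)
(4 + 119) mod 7
= 123 mod 7
= 4
Index 4 → Friday

Friday


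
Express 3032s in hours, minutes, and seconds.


0h 50m 32s

Hours: 3032 ÷ 3600 = 0 remainder 3032
Minutes: 3032 ÷ 60 = 50 remainder 32
Seconds: 32


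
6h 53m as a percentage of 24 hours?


0.2868 (28.68%)

Total minutes: 6×60 + 53 = 413
Day = 24×60 = 1440 minutes
Fraction = 413/1440 ≈ 0.2868
As a percentage: 413/1440 × 100 ≈ 28.68%


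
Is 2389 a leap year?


No

Rules: divisible by 4 AND (not by 100 OR by 400)
2389 ÷ 4 = 597 remainder 1 → not divisible by 4
Not divisible by 4 → not a leap year


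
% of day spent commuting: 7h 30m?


31.3%

Time: 450 minutes
Day: 1440 minutes
Percentage = (450/1440) × 100 ≈ 31.3%


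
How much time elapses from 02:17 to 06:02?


End time in minutes: 6×60 + 2 = 362
Start time in minutes: 2×60 + 17 = 137
Difference = 362 - 137 = 225 minutes
= 3 hours 45 minutes

3h 45m


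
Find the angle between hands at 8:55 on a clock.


62.5°

Hour hand = 8×30 + 55×0.5 = 267.5°
Minute hand = 55×6 = 330°
Difference = |267.5 - 330| = 62.5°


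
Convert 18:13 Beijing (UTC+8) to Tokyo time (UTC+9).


19:13

Time difference = UTC+9 - UTC+8 = +1 hours
New hour = (18 + 1) mod 24
= 19 mod 24 = 19
Minutes unchanged → 19:13


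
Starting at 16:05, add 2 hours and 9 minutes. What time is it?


18:14

Start: 965 minutes from midnight
Add: 129 minutes
Total: 1094 minutes
Hours: 1094 ÷ 60 = 18 remainder 14


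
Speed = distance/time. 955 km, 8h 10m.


116.9 km/h

Distance: 955 km
Time: 8h 10m = 490 min = 490/60 = 49/6 hours
Speed = 955 ÷ (49/6) = 955 × 6 / 49 = 5730/49 ≈ 116.9 km/h


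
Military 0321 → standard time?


3:21 AM

Hour: 3
3 < 12 → AM


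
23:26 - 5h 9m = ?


18:17

Start: 1406 minutes from midnight
Subtract: 309 minutes
Remaining: 1406 - 309 = 1097
Hours: 18, Minutes: 17


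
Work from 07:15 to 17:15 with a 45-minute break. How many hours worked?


9h 15m (555 minutes)

Total time = (17×60+15) - (7×60+15)
= 1035 - 435 = 600 min
Minus break: 600 - 45 = 555 min
= 9h 15m


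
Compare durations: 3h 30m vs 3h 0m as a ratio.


Duration 1: 210 minutes
Duration 2: 180 minutes
Ratio = 210:180
GCD = 30
Simplified = 7:6
As a decimal: 7/6 ≈ 1.17

7:6 (1.17)


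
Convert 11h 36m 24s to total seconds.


41784 seconds

Hours: 11 × 3600 = 39600
Minutes: 36 × 60 = 2160
Seconds: 24
Total = 39600 + 2160 + 24 = 41784


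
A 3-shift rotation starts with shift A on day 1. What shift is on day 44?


Shifts: A, B, C
Start: A (index 0)
Day 44: (0 + 44 - 1) mod 3
= 43 mod 3
= 1
Index 1 → shift B

Shift B


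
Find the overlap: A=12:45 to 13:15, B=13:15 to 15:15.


0 minutes

Meeting A: 765-795 (in minutes from midnight)
Meeting B: 795-915
Overlap start = max(765, 795) = 795
Overlap end = min(795, 915) = 795
Overlap = max(0, 795 - 795) = 0 min


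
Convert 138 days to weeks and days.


Weeks: 138 ÷ 7 = 19 remainder 5

19 weeks 5 days


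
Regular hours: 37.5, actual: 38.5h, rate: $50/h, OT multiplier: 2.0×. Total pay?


$1975.00

Regular: 37.5h × $50 = $1875.00
Overtime: 38.5 - 37.5 = 1.0h
OT pay: 1.0h × $50 × 2.0 = $100.00
Total = $1875.00 + $100.00 = $1975.00


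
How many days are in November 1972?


Month: November (month 11)
November has 30 days

30 days


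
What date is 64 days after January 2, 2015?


March 7, 2015

Start: January 2, 2015
Add 64 days
January 2 → February 1: 31 - 2 + 1 = 30 days (64 - 30 = 34 left)
February 1 → March 1: 28 - 1 + 1 = 28 days (34 - 28 = 6 left)
March 1 + 6 = March 7, 2015


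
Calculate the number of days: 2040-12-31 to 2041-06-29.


From December 31, 2040 to June 29, 2041
Rest of December 2040: 31 - 31 = 0
Full months: January 31, February 2041 28, March 31, April 30, May 31
Days into June 2041: 29
Total = 0 + 31 + 28 + 31 + 30 + 31 + 29 = 180 days

180 days


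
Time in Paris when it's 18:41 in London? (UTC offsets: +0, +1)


Time difference = UTC+1 - UTC+0 = +1 hours
New hour = (18 + 1) mod 24
= 19 mod 24 = 19
Minutes unchanged → 19:41

19:41


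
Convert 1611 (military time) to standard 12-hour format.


4:11 PM

Hour: 16
16 - 12 = 4 → PM


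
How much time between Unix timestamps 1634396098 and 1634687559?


Difference = 1634687559 - 1634396098 = 291461 seconds
In hours: 291461 / 3600 ≈ 81.0
In days: 291461 / 86400 ≈ 3.37

291461 seconds (81.0 hours / 3.37 days)


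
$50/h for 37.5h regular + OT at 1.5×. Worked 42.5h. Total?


Regular: 37.5h × $50 = $1875.00
Overtime: 42.5 - 37.5 = 5.0h
OT pay: 5.0h × $50 × 1.5 = $375.00
Total = $1875.00 + $375.00 = $2250.00

$2250.00


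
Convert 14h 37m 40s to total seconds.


Hours: 14 × 3600 = 50400
Minutes: 37 × 60 = 2220
Seconds: 40
Total = 50400 + 2220 + 40 = 52660

52660 seconds


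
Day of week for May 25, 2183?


Zeller's congruence:
q=25, m=5, k=83, j=21
h = (25 + ⌊13×6/5⌋ + 83 + ⌊83/4⌋ + ⌊21/4⌋ - 2×21) mod 7
= (25 + 15 + 83 + 20 + 5 - 42) mod 7
= 106 mod 7 = 1
h=1 → Sunday

Sunday


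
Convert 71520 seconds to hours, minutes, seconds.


Hours: 71520 ÷ 3600 = 19 remainder 3120
Minutes: 3120 ÷ 60 = 52 remainder 0
Seconds: 0

19h 52m 0s


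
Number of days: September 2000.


Month: September (month 9)
September has 30 days

30 days


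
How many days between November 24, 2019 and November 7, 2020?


349 days

From November 24, 2019 to November 7, 2020
Rest of November 2019: 30 - 24 = 6
Full months: December 31, January 31, February 2020 29, March 31, April 30, May 31, June 30, July 31, August 31, September 30, October 31
Days into November 2020: 7
Total = 6 + 31 + 31 + 29 + 31 + 30 + 31 + 30 + 31 + 31 + 30 + 31 + 7 = 349 days


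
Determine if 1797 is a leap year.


No

Rules: divisible by 4 AND (not by 100 OR by 400)
1797 ÷ 4 = 449 remainder 1 → not divisible by 4
Not divisible by 4 → not a leap year


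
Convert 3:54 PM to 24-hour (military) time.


Input: 3:54 PM
PM: 3 + 12 = 15

15:54


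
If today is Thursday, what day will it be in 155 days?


Start: Thursday (index 3)
(3 + 155) mod 7
= 158 mod 7
= 4
Index 4 → Friday

Friday


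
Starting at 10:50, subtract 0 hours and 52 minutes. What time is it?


Start: 650 minutes from midnight
Subtract: 52 minutes
Remaining: 650 - 52 = 598
Hours: 9, Minutes: 58

09:58


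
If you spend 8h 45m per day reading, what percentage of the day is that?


Time: 525 minutes
Day: 1440 minutes
Percentage = (525/1440) × 100 ≈ 36.5%

36.5%


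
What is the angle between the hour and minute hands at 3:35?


Hour hand = 3×30 + 35×0.5 = 107.5°
Minute hand = 35×6 = 210°
Difference = |107.5 - 210| = 102.5°

102.5°


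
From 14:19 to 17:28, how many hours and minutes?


End time in minutes: 17×60 + 28 = 1048
Start time in minutes: 14×60 + 19 = 859
Difference = 1048 - 859 = 189 minutes
= 3 hours 9 minutes

3h 9m


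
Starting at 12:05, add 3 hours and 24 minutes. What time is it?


15:29

Start: 725 minutes from midnight
Add: 204 minutes
Total: 929 minutes
Hours: 929 ÷ 60 = 15 remainder 29


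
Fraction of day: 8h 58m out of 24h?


Total minutes: 8×60 + 58 = 538
Day = 24×60 = 1440 minutes
Fraction = 538/1440 ≈ 0.3736
As a percentage: 538/1440 × 100 ≈ 37.36%

0.3736 (37.36%)


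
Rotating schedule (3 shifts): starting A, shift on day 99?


Shifts: A, B, C
Start: A (index 0)
Day 99: (0 + 99 - 1) mod 3
= 98 mod 3
= 2
Index 2 → shift C

Shift C


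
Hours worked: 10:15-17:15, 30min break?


6h 30m (390 minutes)

Total time = (17×60+15) - (10×60+15)
= 1035 - 615 = 420 min
Minus break: 420 - 30 = 390 min
= 6h 30m


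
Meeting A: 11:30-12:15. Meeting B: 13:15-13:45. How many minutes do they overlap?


0 minutes

Meeting A: 690-735 (in minutes from midnight)
Meeting B: 795-825
Overlap start = max(690, 795) = 795
Overlap end = min(735, 825) = 735
Overlap = max(0, 735 - 795) = 0 min


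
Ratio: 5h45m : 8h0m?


23:32 (0.72)

Duration 1: 345 minutes
Duration 2: 480 minutes
Ratio = 345:480
GCD = 15
Simplified = 23:32
As a decimal: 23/32 ≈ 0.72


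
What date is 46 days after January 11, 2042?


February 26, 2042

Start: January 11, 2042
Add 46 days
January 11 → February 1: 31 - 11 + 1 = 21 days (46 - 21 = 25 left)
February 1 + 25 = February 26, 2042


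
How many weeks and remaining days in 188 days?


26 weeks 6 days

Weeks: 188 ÷ 7 = 26 remainder 6


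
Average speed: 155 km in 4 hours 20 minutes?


35.8 km/h

Distance: 155 km
Time: 4h 20m = 260 min = 260/60 = 13/3 hours
Speed = 155 ÷ (13/3) = 155 × 3 / 13 = 465/13 ≈ 35.8 km/h


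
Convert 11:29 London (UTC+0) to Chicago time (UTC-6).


Time difference = UTC-6 - UTC+0 = -6 hours
New hour = (11 -6) mod 24
= 5 mod 24 = 5
Minutes unchanged → 05:29

05:29


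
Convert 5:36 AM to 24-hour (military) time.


Input: 5:36 AM
AM hour stays: 5

05:36


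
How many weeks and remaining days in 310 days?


Weeks: 310 ÷ 7 = 44 remainder 2

44 weeks 2 days


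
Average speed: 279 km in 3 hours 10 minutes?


88.1 km/h

Distance: 279 km
Time: 3h 10m = 190 min = 190/60 = 19/6 hours
Speed = 279 ÷ (19/6) = 279 × 6 / 19 = 1674/19 ≈ 88.1 km/h


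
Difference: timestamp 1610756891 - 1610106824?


650067 seconds (180.6 hours / 7.52 days)

Difference = 1610756891 - 1610106824 = 650067 seconds
In hours: 650067 / 3600 ≈ 180.6
In days: 650067 / 86400 ≈ 7.52


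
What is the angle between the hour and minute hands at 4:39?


Hour hand = 4×30 + 39×0.5 = 139.5°
Minute hand = 39×6 = 234°
Difference = |139.5 - 234| = 94.5°

94.5°


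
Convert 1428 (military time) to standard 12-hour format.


Hour: 14
14 - 12 = 2 → PM

2:28 PM


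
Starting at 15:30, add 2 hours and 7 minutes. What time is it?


17:37

Start: 930 minutes from midnight
Add: 127 minutes
Total: 1057 minutes
Hours: 1057 ÷ 60 = 17 remainder 37


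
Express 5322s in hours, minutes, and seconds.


Hours: 5322 ÷ 3600 = 1 remainder 1722
Minutes: 1722 ÷ 60 = 28 remainder 42
Seconds: 42

1h 28m 42s


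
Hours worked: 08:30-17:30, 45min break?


Total time = (17×60+30) - (8×60+30)
= 1050 - 510 = 540 min
Minus break: 540 - 45 = 495 min
= 8h 15m

8h 15m (495 minutes)


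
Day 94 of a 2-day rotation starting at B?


Shifts: A, B
Start: B (index 1)
Day 94: (1 + 94 - 1) mod 2
= 94 mod 2
= 0
Index 0 → shift A

Shift A


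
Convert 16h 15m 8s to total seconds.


58508 seconds

Hours: 16 × 3600 = 57600
Minutes: 15 × 60 = 900
Seconds: 8
Total = 57600 + 900 + 8 = 58508


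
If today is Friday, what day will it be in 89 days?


Wednesday

Start: Friday (index 4)
(4 + 89) mod 7
= 93 mod 7
= 2
Index 2 → Wednesday


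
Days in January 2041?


Month: January (month 1)
January has 31 days

31 days


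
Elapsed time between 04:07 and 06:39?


End time in minutes: 6×60 + 39 = 399
Start time in minutes: 4×60 + 7 = 247
Difference = 399 - 247 = 152 minutes
= 2 hours 32 minutes

2h 32m


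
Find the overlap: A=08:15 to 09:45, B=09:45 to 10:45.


0 minutes

Meeting A: 495-585 (in minutes from midnight)
Meeting B: 585-645
Overlap start = max(495, 585) = 585
Overlap end = min(585, 645) = 585
Overlap = max(0, 585 - 585) = 0 min


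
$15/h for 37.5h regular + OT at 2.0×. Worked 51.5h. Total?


$982.50

Regular: 37.5h × $15 = $562.50
Overtime: 51.5 - 37.5 = 14.0h
OT pay: 14.0h × $15 × 2.0 = $420.00
Total = $562.50 + $420.00 = $982.50


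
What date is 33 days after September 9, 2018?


Start: September 9, 2018
Add 33 days
September 9 → October 1: 30 - 9 + 1 = 22 days (33 - 22 = 11 left)
October 1 + 11 = October 12, 2018

October 12, 2018


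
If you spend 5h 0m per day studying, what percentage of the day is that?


Time: 300 minutes
Day: 1440 minutes
Percentage = (300/1440) × 100 ≈ 20.8%

20.8%


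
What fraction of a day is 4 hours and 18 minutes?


Total minutes: 4×60 + 18 = 258
Day = 24×60 = 1440 minutes
Fraction = 258/1440 ≈ 0.1792
As a percentage: 258/1440 × 100 ≈ 17.92%

0.1792 (17.92%)


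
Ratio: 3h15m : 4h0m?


13:16 (0.81)

Duration 1: 195 minutes
Duration 2: 240 minutes
Ratio = 195:240
GCD = 15
Simplified = 13:16
As a decimal: 13/16 ≈ 0.81


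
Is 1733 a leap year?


Rules: divisible by 4 AND (not by 100 OR by 400)
1733 ÷ 4 = 433 remainder 1 → not divisible by 4
Not divisible by 4 → not a leap year

No


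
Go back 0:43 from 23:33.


22:50

Start: 1413 minutes from midnight
Subtract: 43 minutes
Remaining: 1413 - 43 = 1370
Hours: 22, Minutes: 50


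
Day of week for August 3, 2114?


Zeller's congruence:
q=3, m=8, k=14, j=21
h = (3 + ⌊13×9/5⌋ + 14 + ⌊14/4⌋ + ⌊21/4⌋ - 2×21) mod 7
= (3 + 23 + 14 + 3 + 5 - 42) mod 7
= 6 mod 7 = 6
h=6 → Friday

Friday


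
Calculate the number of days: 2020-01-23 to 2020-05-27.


125 days

From January 23, 2020 to May 27, 2020
Rest of January 2020: 31 - 23 = 8
Full months: February 2020 29, March 31, April 30
Days into May 2020: 27
Total = 8 + 29 + 31 + 30 + 27 = 125 days


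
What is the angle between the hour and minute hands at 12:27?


148.5°

Hour hand (12 ≡ 0 on the dial): 0×30 + 27×0.5 = 13.5°
Minute hand = 27×6 = 162°
Difference = |13.5 - 162| = 148.5°


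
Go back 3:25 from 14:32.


11:07

Start: 872 minutes from midnight
Subtract: 205 minutes
Remaining: 872 - 205 = 667
Hours: 11, Minutes: 7


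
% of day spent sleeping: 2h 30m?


10.4%

Time: 150 minutes
Day: 1440 minutes
Percentage = (150/1440) × 100 ≈ 10.4%


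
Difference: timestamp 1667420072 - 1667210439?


209633 seconds (58.2 hours / 2.43 days)

Difference = 1667420072 - 1667210439 = 209633 seconds
In hours: 209633 / 3600 ≈ 58.2
In days: 209633 / 86400 ≈ 2.43


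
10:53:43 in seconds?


39223 seconds

Hours: 10 × 3600 = 36000
Minutes: 53 × 60 = 3180
Seconds: 43
Total = 36000 + 3180 + 43 = 39223


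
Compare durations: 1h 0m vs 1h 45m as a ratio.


Duration 1: 60 minutes
Duration 2: 105 minutes
Ratio = 60:105
GCD = 15
Simplified = 4:7
As a decimal: 4/7 ≈ 0.57

4:7 (0.57)


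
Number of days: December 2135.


31 days

Month: December (month 12)
December has 31 days


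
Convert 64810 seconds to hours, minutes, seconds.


Hours: 64810 ÷ 3600 = 18 remainder 10
Minutes: 10 ÷ 60 = 0 remainder 10
Seconds: 10

18h 0m 10s


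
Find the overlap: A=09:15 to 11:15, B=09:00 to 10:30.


Meeting A: 555-675 (in minutes from midnight)
Meeting B: 540-630
Overlap start = max(555, 540) = 555
Overlap end = min(675, 630) = 630
Overlap = max(0, 630 - 555) = 75 min

75 minutes


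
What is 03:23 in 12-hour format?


Hour: 3
3 < 12 → AM

3:23 AM


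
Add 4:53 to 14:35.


Start: 875 minutes from midnight
Add: 293 minutes
Total: 1168 minutes
Hours: 1168 ÷ 60 = 19 remainder 28

19:28


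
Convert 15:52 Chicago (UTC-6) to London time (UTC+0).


Time difference = UTC+0 - UTC-6 = +6 hours
New hour = (15 + 6) mod 24
= 21 mod 24 = 21
Minutes unchanged → 21:52

21:52


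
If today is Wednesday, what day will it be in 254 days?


Start: Wednesday (index 2)
(2 + 254) mod 7
= 256 mod 7
= 4
Index 4 → Friday

Friday


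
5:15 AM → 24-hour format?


Input: 5:15 AM
AM hour stays: 5

05:15


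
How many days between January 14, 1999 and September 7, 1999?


From January 14, 1999 to September 7, 1999
Rest of January 1999: 31 - 14 = 17
Full months: February 1999 28, March 31, April 30, May 31, June 30, July 31, August 31
Days into September 1999: 7
Total = 17 + 28 + 31 + 30 + 31 + 30 + 31 + 31 + 7 = 236 days

236 days


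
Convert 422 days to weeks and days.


Weeks: 422 ÷ 7 = 60 remainder 2

60 weeks 2 days


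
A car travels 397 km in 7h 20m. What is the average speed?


54.1 km/h

Distance: 397 km
Time: 7h 20m = 440 min = 440/60 = 22/3 hours
Speed = 397 ÷ (22/3) = 397 × 3 / 22 = 1191/22 ≈ 54.1 km/h


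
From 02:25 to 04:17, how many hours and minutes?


1h 52m

End time in minutes: 4×60 + 17 = 257
Start time in minutes: 2×60 + 25 = 145
Difference = 257 - 145 = 112 minutes
= 1 hours 52 minutes


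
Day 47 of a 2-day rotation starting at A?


Shifts: A, B
Start: A (index 0)
Day 47: (0 + 47 - 1) mod 2
= 46 mod 2
= 0
Index 0 → shift A

Shift A


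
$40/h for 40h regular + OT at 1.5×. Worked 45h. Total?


$1900.00

Regular: 40h × $40 = $1600.00
Overtime: 45 - 40 = 5h
OT pay: 5h × $40 × 1.5 = $300.00
Total = $1600.00 + $300.00 = $1900.00


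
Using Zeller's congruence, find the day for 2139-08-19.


Wednesday

Zeller's congruence:
q=19, m=8, k=39, j=21
h = (19 + ⌊13×9/5⌋ + 39 + ⌊39/4⌋ + ⌊21/4⌋ - 2×21) mod 7
= (19 + 23 + 39 + 9 + 5 - 42) mod 7
= 53 mod 7 = 4
h=4 → Wednesday


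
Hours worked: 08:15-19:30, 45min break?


10h 30m (630 minutes)

Total time = (19×60+30) - (8×60+15)
= 1170 - 495 = 675 min
Minus break: 675 - 45 = 630 min
= 10h 30m


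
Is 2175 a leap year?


No

Rules: divisible by 4 AND (not by 100 OR by 400)
2175 ÷ 4 = 543 remainder 3 → not divisible by 4
Not divisible by 4 → not a leap year


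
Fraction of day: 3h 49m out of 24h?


0.1590 (15.90%)

Total minutes: 3×60 + 49 = 229
Day = 24×60 = 1440 minutes
Fraction = 229/1440 ≈ 0.1590
As a percentage: 229/1440 × 100 ≈ 15.90%


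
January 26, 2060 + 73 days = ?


Start: January 26, 2060
Add 73 days
January 26 → February 1: 31 - 26 + 1 = 6 days (73 - 6 = 67 left)
February 1 → March 1: 29 - 1 + 1 = 29 days (67 - 29 = 38 left)
March 1 → April 1: 31 - 1 + 1 = 31 days (38 - 31 = 7 left)
April 1 + 7 = April 8, 2060

April 8, 2060


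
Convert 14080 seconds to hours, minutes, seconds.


Hours: 14080 ÷ 3600 = 3 remainder 3280
Minutes: 3280 ÷ 60 = 54 remainder 40
Seconds: 40

3h 54m 40s


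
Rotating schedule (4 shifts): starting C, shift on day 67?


Shifts: A, B, C, D
Start: C (index 2)
Day 67: (2 + 67 - 1) mod 4
= 68 mod 4
= 0
Index 0 → shift A

Shift A


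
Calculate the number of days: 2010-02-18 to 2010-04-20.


From February 18, 2010 to April 20, 2010
Rest of February 2010: 28 - 18 = 10
Full months: March 31
Days into April 2010: 20
Total = 10 + 31 + 20 = 61 days

61 days


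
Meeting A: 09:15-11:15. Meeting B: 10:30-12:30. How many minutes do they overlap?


45 minutes

Meeting A: 555-675 (in minutes from midnight)
Meeting B: 630-750
Overlap start = max(555, 630) = 630
Overlap end = min(675, 750) = 675
Overlap = max(0, 675 - 630) = 45 min


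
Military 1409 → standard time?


Hour: 14
14 - 12 = 2 → PM

2:09 PM


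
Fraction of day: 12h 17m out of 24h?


0.5118 (51.18%)

Total minutes: 12×60 + 17 = 737
Day = 24×60 = 1440 minutes
Fraction = 737/1440 ≈ 0.5118
As a percentage: 737/1440 × 100 ≈ 51.18%


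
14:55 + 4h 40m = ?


Start: 895 minutes from midnight
Add: 280 minutes
Total: 1175 minutes
Hours: 1175 ÷ 60 = 19 remainder 35

19:35


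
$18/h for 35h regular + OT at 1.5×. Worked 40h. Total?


Regular: 35h × $18 = $630.00
Overtime: 40 - 35 = 5h
OT pay: 5h × $18 × 1.5 = $135.00
Total = $630.00 + $135.00 = $765.00

$765.00


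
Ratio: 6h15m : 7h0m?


Duration 1: 375 minutes
Duration 2: 420 minutes
Ratio = 375:420
GCD = 15
Simplified = 25:28
As a decimal: 25/28 ≈ 0.89

25:28 (0.89)


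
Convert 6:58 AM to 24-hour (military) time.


06:58

Input: 6:58 AM
AM hour stays: 6


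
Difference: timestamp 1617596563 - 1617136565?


Difference = 1617596563 - 1617136565 = 459998 seconds
In hours: 459998 / 3600 ≈ 127.8
In days: 459998 / 86400 ≈ 5.32

459998 seconds (127.8 hours / 5.32 days)


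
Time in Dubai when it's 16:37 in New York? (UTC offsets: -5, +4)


Time difference = UTC+4 - UTC-5 = +9 hours
New hour = (16 + 9) mod 24
= 25 mod 24 = 1
Minutes unchanged → 01:37; 25 ≥ 24 → next day

01:37 (next day)


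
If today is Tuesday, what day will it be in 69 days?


Monday

Start: Tuesday (index 1)
(1 + 69) mod 7
= 70 mod 7
= 0
Index 0 → Monday


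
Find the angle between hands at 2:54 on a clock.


Hour hand = 2×30 + 54×0.5 = 87.0°
Minute hand = 54×6 = 324°
Difference = |87.0 - 324| = 237.0°
Since > 180°: 360 - 237.0 = 123.0°

123.0°


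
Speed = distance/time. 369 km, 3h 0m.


Distance: 369 km
Time: 3 hours
Speed = 369 / 3 = 123.0 km/h

123.0 km/h


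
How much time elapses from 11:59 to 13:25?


1h 26m

End time in minutes: 13×60 + 25 = 805
Start time in minutes: 11×60 + 59 = 719
Difference = 805 - 719 = 86 minutes
= 1 hours 26 minutes


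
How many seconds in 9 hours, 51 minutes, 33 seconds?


35493 seconds

Hours: 9 × 3600 = 32400
Minutes: 51 × 60 = 3060
Seconds: 33
Total = 32400 + 3060 + 33 = 35493


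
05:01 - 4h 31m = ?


Start: 301 minutes from midnight
Subtract: 271 minutes
Remaining: 301 - 271 = 30
Hours: 0, Minutes: 30

00:30


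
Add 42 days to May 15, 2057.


Start: May 15, 2057
Add 42 days
May 15 → June 1: 31 - 15 + 1 = 17 days (42 - 17 = 25 left)
June 1 + 25 = June 26, 2057

June 26, 2057


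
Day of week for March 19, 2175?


Sunday

Zeller's congruence:
q=19, m=3, k=75, j=21
h = (19 + ⌊13×4/5⌋ + 75 + ⌊75/4⌋ + ⌊21/4⌋ - 2×21) mod 7
= (19 + 10 + 75 + 18 + 5 - 42) mod 7
= 85 mod 7 = 1
h=1 → Sunday


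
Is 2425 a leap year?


No

Rules: divisible by 4 AND (not by 100 OR by 400)
2425 ÷ 4 = 606 remainder 1 → not divisible by 4
Not divisible by 4 → not a leap year


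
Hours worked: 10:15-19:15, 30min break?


Total time = (19×60+15) - (10×60+15)
= 1155 - 615 = 540 min
Minus break: 540 - 30 = 510 min
= 8h 30m

8h 30m (510 minutes)


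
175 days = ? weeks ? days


Weeks: 175 ÷ 7 = 25 remainder 0

25 weeks 0 days


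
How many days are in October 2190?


31 days

Month: October (month 10)
October has 31 days


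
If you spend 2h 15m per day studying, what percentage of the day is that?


9.4%

Time: 135 minutes
Day: 1440 minutes
Percentage = (135/1440) × 100 ≈ 9.4%


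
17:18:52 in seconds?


Hours: 17 × 3600 = 61200
Minutes: 18 × 60 = 1080
Seconds: 52
Total = 61200 + 1080 + 52 = 62332

62332 seconds


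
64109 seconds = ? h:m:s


17h 48m 29s

Hours: 64109 ÷ 3600 = 17 remainder 2909
Minutes: 2909 ÷ 60 = 48 remainder 29
Seconds: 29


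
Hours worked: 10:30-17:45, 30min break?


6h 45m (405 minutes)

Total time = (17×60+45) - (10×60+30)
= 1065 - 630 = 435 min
Minus break: 435 - 30 = 405 min
= 6h 45m


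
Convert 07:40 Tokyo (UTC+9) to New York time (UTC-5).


Time difference = UTC-5 - UTC+9 = -14 hours
New hour = (7 -14) mod 24
= -7 mod 24 = 17
Minutes unchanged → 17:40; -7 < 0 → previous day

17:40 (previous day)


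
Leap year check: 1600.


Yes

Rules: divisible by 4 AND (not by 100 OR by 400)
1600 ÷ 4 = 400 exactly → divisible by 4
1600 ÷ 100 = 16 exactly → divisible by 100
1600 ÷ 400 = 4 exactly → divisible by 400
Divisible by 400 → leap year


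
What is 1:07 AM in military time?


01:07

Input: 1:07 AM
AM hour stays: 1


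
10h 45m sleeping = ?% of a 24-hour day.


44.8%

Time: 645 minutes
Day: 1440 minutes
Percentage = (645/1440) × 100 ≈ 44.8%


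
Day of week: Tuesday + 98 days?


Start: Tuesday (index 1)
(1 + 98) mod 7
= 99 mod 7
= 1
Index 1 → Tuesday

Tuesday


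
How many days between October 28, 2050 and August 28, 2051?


From October 28, 2050 to August 28, 2051
Rest of October 2050: 31 - 28 = 3
Full months: November 30, December 31, January 31, February 2051 28, March 31, April 30, May 31, June 30, July 31
Days into August 2051: 28
Total = 3 + 30 + 31 + 31 + 28 + 31 + 30 + 31 + 30 + 31 + 28 = 304 days

304 days


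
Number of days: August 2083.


Month: August (month 8)
August has 31 days

31 days


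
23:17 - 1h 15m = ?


Start: 1397 minutes from midnight
Subtract: 75 minutes
Remaining: 1397 - 75 = 1322
Hours: 22, Minutes: 2

22:02


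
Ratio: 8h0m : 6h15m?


32:25 (1.28)

Duration 1: 480 minutes
Duration 2: 375 minutes
Ratio = 480:375
GCD = 15
Simplified = 32:25
As a decimal: 32/25 = 1.28


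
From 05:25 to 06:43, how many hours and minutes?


1h 18m

End time in minutes: 6×60 + 43 = 403
Start time in minutes: 5×60 + 25 = 325
Difference = 403 - 325 = 78 minutes
= 1 hours 18 minutes


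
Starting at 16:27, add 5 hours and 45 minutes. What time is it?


22:12

Start: 987 minutes from midnight
Add: 345 minutes
Total: 1332 minutes
Hours: 1332 ÷ 60 = 22 remainder 12


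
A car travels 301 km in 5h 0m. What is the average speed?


60.2 km/h

Distance: 301 km
Time: 5 hours
Speed = 301 / 5 = 60.2 km/h


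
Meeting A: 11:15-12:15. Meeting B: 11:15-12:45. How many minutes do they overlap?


Meeting A: 675-735 (in minutes from midnight)
Meeting B: 675-765
Overlap start = max(675, 675) = 675
Overlap end = min(735, 765) = 735
Overlap = max(0, 735 - 675) = 60 min

60 minutes


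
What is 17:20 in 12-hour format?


5:20 PM

Hour: 17
17 - 12 = 5 → PM


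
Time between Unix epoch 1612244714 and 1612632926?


Difference = 1612632926 - 1612244714 = 388212 seconds
In hours: 388212 / 3600 ≈ 107.8
In days: 388212 / 86400 ≈ 4.49

388212 seconds (107.8 hours / 4.49 days)


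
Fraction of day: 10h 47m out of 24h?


0.4493 (44.93%)

Total minutes: 10×60 + 47 = 647
Day = 24×60 = 1440 minutes
Fraction = 647/1440 ≈ 0.4493
As a percentage: 647/1440 × 100 ≈ 44.93%


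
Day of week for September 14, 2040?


Friday

Zeller's congruence:
q=14, m=9, k=40, j=20
h = (14 + ⌊13×10/5⌋ + 40 + ⌊40/4⌋ + ⌊20/4⌋ - 2×20) mod 7
= (14 + 26 + 40 + 10 + 5 - 40) mod 7
= 55 mod 7 = 6
h=6 → Friday
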